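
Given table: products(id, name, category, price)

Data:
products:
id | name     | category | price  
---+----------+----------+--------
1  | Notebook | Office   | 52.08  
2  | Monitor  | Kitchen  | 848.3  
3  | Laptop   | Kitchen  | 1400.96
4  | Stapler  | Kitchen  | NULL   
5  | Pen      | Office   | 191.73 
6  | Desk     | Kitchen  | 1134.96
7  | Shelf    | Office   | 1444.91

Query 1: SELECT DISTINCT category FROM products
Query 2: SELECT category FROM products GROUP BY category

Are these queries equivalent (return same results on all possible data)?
Yes, equivalent

Both queries return: [('Kitchen',), ('Office',)]

Reason: Both get unique categorys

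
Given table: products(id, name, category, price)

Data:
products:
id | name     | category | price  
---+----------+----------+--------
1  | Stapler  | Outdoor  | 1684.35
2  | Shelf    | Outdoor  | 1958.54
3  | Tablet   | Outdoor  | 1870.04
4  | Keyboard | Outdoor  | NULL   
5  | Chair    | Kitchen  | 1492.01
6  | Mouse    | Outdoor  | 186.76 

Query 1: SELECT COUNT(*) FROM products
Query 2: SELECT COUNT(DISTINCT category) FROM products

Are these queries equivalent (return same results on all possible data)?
No, not equivalent

Query 1 returns: [(6,)]
Query 2 returns: [(2,)]

Reason: COUNT(*) counts rows, COUNT(DISTINCT category) counts unique categorys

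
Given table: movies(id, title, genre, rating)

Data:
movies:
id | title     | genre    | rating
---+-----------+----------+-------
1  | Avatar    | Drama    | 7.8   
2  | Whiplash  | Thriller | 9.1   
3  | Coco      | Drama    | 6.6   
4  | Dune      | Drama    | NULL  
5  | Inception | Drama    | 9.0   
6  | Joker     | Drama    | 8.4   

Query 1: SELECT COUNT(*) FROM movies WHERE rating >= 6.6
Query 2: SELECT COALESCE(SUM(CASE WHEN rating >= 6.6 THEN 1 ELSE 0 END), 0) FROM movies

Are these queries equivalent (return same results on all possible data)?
Yes, equivalent

Both queries return: [(5,)]

Reason: COUNT with WHERE vs conditional SUM (COALESCE handles empty-table NULL)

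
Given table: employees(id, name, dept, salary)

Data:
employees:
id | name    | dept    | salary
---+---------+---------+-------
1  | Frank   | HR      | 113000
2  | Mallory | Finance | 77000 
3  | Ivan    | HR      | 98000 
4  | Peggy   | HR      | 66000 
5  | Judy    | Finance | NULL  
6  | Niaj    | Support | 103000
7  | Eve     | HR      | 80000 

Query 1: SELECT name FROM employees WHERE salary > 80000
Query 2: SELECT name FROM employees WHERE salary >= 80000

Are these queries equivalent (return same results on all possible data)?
No, not equivalent

Query 1 returns: [('Frank',), ('Ivan',), ('Niaj',)]
Query 2 returns: [('Frank',), ('Ivan',), ('Niaj',), ('Eve',)]

Reason: > vs >= gives different results when salary = 80000 exists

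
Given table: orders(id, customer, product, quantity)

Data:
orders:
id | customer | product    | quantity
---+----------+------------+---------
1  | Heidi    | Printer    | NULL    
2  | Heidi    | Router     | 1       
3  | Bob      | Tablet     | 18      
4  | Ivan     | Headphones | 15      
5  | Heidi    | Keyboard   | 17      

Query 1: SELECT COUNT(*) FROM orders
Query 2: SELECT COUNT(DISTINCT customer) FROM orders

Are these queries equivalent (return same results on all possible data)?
No, not equivalent

Query 1 returns: [(5,)]
Query 2 returns: [(3,)]

Reason: COUNT(*) counts rows, COUNT(DISTINCT customer) counts unique customers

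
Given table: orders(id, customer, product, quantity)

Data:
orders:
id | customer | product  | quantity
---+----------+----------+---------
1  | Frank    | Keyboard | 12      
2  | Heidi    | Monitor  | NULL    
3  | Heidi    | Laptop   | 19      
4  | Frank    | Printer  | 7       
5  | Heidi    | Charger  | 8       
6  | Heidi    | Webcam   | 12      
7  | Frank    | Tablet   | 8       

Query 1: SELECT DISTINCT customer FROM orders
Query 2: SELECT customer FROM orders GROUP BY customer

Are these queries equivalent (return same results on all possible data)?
Yes, equivalent

Both queries return: [('Frank',), ('Heidi',)]

Reason: Both get unique customers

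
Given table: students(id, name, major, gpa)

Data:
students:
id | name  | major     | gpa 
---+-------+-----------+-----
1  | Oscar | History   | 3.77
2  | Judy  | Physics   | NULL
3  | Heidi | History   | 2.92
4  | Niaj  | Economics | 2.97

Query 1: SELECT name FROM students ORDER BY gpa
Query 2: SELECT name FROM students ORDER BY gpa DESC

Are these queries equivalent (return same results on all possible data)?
No, not equivalent

Query 1 returns: [('Judy',), ('Heidi',), ('Niaj',), ('Oscar',)]
Query 2 returns: [('Oscar',), ('Niaj',), ('Heidi',), ('Judy',)]

Reason: ASC vs DESC gives opposite ordering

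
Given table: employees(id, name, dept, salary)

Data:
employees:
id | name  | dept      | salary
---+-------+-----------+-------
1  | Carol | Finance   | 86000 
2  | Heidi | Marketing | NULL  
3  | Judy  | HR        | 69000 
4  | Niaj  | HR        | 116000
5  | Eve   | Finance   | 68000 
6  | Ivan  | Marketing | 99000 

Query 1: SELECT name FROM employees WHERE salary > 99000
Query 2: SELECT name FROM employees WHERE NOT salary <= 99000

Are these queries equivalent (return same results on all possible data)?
Yes, equivalent

Both queries return: [('Niaj',)]

Reason: Both filter salary > 99000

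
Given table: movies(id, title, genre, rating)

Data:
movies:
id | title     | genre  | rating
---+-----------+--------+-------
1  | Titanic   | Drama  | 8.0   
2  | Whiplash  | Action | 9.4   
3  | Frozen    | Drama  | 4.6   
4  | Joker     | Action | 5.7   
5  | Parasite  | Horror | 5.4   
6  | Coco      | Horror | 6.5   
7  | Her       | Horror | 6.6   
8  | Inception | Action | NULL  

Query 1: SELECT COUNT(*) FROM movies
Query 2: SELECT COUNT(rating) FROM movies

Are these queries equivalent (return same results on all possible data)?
No, not equivalent

Query 1 returns: [(8,)]
Query 2 returns: [(7,)]

Reason: COUNT(*) includes NULLs, COUNT(column) excludes them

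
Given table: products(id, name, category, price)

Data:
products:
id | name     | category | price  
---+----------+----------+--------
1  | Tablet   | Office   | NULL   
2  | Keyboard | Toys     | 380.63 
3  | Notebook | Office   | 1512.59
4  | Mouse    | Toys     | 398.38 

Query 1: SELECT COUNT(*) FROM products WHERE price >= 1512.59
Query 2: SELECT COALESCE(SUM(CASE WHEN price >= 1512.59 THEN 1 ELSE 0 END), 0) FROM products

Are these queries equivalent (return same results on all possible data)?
Yes, equivalent

Both queries return: [(1,)]

Reason: COUNT with WHERE vs conditional SUM (COALESCE handles empty-table NULL)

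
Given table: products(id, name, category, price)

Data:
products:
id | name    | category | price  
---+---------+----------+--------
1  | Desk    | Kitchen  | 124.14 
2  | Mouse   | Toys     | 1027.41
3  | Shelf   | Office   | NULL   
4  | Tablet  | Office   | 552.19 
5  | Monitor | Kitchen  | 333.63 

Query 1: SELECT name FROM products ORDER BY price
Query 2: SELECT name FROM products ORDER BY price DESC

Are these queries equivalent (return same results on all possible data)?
No, not equivalent

Query 1 returns: [('Shelf',), ('Desk',), ('Monitor',), ('Tablet',), ('Mouse',)]
Query 2 returns: [('Mouse',), ('Tablet',), ('Monitor',), ('Desk',), ('Shelf',)]

Reason: ASC vs DESC gives opposite ordering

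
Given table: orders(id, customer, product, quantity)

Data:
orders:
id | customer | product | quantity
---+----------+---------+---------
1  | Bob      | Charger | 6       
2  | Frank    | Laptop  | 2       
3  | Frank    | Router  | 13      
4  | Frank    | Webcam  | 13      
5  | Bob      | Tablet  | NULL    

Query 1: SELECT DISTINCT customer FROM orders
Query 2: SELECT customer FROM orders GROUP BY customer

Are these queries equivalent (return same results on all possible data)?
Yes, equivalent

Both queries return: [('Bob',), ('Frank',)]

Reason: Both get unique customers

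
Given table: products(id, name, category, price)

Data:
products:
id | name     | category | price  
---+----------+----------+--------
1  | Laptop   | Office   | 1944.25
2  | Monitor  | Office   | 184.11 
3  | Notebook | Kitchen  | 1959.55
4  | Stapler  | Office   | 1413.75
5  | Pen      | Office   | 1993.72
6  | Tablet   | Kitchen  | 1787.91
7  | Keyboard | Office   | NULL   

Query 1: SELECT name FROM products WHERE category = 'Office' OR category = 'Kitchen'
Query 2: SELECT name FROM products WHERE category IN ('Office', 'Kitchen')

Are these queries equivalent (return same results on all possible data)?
Yes, equivalent

Both queries return: [('Keyboard',), ('Laptop',), ('Monitor',), ('Notebook',), ('Pen',), ('Stapler',), ('Tablet',)]

Reason: OR vs IN are equivalent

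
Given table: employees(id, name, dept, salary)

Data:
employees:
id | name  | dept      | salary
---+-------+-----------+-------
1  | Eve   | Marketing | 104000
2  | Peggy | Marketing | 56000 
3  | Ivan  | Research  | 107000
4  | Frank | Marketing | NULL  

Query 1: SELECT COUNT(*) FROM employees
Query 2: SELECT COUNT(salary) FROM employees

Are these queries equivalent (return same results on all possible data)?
No, not equivalent

Query 1 returns: [(4,)]
Query 2 returns: [(3,)]

Reason: COUNT(*) includes NULLs, COUNT(column) excludes them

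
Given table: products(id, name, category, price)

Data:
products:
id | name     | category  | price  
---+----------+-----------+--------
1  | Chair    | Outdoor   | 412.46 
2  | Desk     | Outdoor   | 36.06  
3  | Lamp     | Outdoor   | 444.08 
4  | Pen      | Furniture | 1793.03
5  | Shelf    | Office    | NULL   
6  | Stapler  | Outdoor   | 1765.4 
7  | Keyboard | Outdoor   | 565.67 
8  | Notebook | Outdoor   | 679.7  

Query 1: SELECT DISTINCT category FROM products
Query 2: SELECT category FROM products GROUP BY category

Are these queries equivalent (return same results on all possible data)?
Yes, equivalent

Both queries return: [('Furniture',), ('Office',), ('Outdoor',)]

Reason: Both get unique categorys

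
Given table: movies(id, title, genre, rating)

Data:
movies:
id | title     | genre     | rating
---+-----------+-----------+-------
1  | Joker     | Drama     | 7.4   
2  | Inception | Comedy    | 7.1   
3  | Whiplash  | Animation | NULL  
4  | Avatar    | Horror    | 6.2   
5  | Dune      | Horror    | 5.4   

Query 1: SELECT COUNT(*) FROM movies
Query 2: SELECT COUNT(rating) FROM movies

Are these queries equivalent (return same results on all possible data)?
No, not equivalent

Query 1 returns: [(5,)]
Query 2 returns: [(4,)]

Reason: COUNT(*) includes NULLs, COUNT(column) excludes them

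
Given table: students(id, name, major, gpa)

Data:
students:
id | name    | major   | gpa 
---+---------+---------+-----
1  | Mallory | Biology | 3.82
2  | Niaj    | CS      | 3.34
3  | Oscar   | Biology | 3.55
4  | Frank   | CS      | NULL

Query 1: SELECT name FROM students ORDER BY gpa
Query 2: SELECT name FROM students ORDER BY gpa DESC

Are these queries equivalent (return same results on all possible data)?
No, not equivalent

Query 1 returns: [('Frank',), ('Niaj',), ('Oscar',), ('Mallory',)]
Query 2 returns: [('Mallory',), ('Oscar',), ('Niaj',), ('Frank',)]

Reason: ASC vs DESC gives opposite ordering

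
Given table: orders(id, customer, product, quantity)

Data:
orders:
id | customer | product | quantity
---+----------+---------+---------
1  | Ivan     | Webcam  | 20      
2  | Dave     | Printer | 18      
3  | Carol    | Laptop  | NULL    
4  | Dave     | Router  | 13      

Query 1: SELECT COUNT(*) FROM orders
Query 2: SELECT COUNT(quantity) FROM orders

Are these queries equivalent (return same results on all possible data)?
No, not equivalent

Query 1 returns: [(4,)]
Query 2 returns: [(3,)]

Reason: COUNT(*) includes NULLs, COUNT(column) excludes them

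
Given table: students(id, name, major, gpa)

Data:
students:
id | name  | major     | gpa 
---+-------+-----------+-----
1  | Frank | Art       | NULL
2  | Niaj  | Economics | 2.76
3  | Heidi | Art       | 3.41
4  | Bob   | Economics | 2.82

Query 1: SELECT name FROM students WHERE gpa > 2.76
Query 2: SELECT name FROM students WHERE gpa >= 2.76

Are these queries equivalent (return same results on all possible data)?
No, not equivalent

Query 1 returns: [('Heidi',), ('Bob',)]
Query 2 returns: [('Niaj',), ('Heidi',), ('Bob',)]

Reason: > vs >= gives different results when gpa = 2.76 exists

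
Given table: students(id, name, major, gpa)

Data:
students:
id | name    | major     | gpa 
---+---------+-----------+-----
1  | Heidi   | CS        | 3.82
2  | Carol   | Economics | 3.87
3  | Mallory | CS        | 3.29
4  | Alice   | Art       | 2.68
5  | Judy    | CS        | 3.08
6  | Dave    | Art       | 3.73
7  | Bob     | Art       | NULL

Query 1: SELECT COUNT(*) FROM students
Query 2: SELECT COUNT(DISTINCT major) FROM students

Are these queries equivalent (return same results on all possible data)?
No, not equivalent

Query 1 returns: [(7,)]
Query 2 returns: [(3,)]

Reason: COUNT(*) counts rows, COUNT(DISTINCT major) counts unique majors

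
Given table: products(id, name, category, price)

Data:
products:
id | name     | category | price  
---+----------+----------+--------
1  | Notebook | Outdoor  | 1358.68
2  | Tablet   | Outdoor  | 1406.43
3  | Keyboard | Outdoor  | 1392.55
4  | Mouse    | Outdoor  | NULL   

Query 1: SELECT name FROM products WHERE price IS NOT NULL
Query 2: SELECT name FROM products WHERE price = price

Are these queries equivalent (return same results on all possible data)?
Yes, equivalent

Both queries return: [('Keyboard',), ('Notebook',), ('Tablet',)]

Reason: IS NOT NULL vs self-equality (both exclude NULLs)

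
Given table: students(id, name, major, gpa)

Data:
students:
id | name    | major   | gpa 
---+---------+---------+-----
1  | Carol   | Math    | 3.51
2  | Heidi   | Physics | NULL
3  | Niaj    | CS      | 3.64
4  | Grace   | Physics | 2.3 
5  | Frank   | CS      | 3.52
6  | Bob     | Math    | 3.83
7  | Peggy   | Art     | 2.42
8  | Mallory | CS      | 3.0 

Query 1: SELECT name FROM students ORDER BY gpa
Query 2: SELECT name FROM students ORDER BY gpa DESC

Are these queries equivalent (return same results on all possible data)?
No, not equivalent

Query 1 returns: [('Heidi',), ('Grace',), ('Peggy',), ('Mallory',), ('Carol',), ('Frank',), ('Niaj',), ('Bob',)]
Query 2 returns: [('Bob',), ('Niaj',), ('Frank',), ('Carol',), ('Mallory',), ('Peggy',), ('Grace',), ('Heidi',)]

Reason: ASC vs DESC gives opposite ordering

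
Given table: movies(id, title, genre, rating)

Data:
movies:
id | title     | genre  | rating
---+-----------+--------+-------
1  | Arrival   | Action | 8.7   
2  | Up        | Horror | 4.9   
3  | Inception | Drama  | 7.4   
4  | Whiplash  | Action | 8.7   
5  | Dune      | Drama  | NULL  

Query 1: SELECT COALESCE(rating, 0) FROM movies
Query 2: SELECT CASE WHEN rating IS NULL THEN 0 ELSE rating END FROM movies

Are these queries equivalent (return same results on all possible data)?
Yes, equivalent

Both queries return: [(0,), (4.9,), (7.4,), (8.7,), (8.7,)]

Reason: COALESCE vs CASE for NULL handling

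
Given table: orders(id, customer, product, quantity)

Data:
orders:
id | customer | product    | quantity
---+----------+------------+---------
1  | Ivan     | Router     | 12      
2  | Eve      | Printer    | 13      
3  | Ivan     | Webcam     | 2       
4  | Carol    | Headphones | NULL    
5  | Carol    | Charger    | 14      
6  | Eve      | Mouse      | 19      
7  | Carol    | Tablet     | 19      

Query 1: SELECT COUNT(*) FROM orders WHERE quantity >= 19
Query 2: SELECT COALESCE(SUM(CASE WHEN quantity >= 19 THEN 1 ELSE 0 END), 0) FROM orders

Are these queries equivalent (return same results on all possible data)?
Yes, equivalent

Both queries return: [(2,)]

Reason: COUNT with WHERE vs conditional SUM (COALESCE handles empty-table NULL)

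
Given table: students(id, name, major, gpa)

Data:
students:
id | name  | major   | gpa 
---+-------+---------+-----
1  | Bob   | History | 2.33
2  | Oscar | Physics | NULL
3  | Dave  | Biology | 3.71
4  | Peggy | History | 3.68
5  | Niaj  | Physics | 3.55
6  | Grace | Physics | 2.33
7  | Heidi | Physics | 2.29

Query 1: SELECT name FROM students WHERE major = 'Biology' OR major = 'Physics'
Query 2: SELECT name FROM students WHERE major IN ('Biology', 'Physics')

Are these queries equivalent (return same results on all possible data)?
Yes, equivalent

Both queries return: [('Dave',), ('Grace',), ('Heidi',), ('Niaj',), ('Oscar',)]

Reason: OR vs IN are equivalent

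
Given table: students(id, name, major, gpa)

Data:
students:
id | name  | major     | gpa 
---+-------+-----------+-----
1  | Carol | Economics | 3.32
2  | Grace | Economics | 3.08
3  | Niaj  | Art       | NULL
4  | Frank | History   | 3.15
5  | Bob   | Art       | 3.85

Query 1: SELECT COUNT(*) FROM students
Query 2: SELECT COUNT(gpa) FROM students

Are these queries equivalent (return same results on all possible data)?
No, not equivalent

Query 1 returns: [(5,)]
Query 2 returns: [(4,)]

Reason: COUNT(*) includes NULLs, COUNT(column) excludes them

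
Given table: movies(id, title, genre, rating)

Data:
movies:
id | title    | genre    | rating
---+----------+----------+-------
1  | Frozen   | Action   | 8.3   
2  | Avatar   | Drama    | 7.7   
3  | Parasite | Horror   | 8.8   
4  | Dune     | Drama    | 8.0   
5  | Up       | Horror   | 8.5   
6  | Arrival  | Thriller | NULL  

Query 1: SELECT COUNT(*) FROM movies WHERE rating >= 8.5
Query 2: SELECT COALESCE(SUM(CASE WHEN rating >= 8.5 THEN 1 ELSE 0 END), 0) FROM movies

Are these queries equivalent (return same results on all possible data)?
Yes, equivalent

Both queries return: [(2,)]

Reason: COUNT with WHERE vs conditional SUM (COALESCE handles empty-table NULL)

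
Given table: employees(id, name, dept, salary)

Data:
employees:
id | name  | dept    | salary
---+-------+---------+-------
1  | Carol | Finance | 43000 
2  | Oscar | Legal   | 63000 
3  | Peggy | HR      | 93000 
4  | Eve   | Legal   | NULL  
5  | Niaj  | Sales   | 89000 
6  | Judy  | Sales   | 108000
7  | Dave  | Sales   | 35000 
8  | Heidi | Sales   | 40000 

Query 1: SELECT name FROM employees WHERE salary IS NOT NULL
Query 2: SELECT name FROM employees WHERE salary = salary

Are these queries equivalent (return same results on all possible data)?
Yes, equivalent

Both queries return: [('Carol',), ('Dave',), ('Heidi',), ('Judy',), ('Niaj',), ('Oscar',), ('Peggy',)]

Reason: IS NOT NULL vs self-equality (both exclude NULLs)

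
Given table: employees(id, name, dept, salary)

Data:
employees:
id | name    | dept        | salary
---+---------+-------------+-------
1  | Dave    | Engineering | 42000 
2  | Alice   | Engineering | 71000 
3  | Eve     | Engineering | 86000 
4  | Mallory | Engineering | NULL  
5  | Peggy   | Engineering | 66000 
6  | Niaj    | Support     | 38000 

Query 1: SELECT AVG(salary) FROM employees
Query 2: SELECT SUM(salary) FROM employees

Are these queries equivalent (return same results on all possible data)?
No, not equivalent

Query 1 returns: [(60600.0,)]
Query 2 returns: [(303000,)]

Reason: AVG vs SUM give different aggregate values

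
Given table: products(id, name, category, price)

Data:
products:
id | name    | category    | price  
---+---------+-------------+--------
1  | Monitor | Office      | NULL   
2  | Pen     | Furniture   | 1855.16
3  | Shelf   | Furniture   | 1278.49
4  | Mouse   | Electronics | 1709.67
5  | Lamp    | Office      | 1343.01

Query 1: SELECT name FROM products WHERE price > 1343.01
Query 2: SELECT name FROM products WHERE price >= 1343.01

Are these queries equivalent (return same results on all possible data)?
No, not equivalent

Query 1 returns: [('Pen',), ('Mouse',)]
Query 2 returns: [('Pen',), ('Mouse',), ('Lamp',)]

Reason: > vs >= gives different results when price = 1343.01 exists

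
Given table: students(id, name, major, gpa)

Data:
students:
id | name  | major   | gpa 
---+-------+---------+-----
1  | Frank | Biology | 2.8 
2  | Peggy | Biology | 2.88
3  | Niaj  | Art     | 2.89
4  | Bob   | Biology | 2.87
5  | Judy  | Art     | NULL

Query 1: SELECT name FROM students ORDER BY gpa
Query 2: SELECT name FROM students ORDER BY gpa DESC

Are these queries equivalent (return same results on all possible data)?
No, not equivalent

Query 1 returns: [('Judy',), ('Frank',), ('Bob',), ('Peggy',), ('Niaj',)]
Query 2 returns: [('Niaj',), ('Peggy',), ('Bob',), ('Frank',), ('Judy',)]

Reason: ASC vs DESC gives opposite ordering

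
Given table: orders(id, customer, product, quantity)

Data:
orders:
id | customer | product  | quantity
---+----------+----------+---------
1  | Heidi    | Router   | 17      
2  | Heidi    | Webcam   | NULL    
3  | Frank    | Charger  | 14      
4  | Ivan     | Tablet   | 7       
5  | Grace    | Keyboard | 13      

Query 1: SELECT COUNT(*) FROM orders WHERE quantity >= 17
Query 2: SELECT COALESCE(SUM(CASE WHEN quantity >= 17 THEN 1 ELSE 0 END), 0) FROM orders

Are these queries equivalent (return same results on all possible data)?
Yes, equivalent

Both queries return: [(1,)]

Reason: COUNT with WHERE vs conditional SUM (COALESCE handles empty-table NULL)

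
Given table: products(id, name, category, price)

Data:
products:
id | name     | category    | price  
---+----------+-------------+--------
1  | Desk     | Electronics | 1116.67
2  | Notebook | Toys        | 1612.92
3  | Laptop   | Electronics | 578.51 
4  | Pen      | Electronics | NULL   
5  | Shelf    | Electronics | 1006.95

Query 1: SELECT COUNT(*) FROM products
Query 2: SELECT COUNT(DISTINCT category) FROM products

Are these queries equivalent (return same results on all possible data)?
No, not equivalent

Query 1 returns: [(5,)]
Query 2 returns: [(2,)]

Reason: COUNT(*) counts rows, COUNT(DISTINCT category) counts unique categorys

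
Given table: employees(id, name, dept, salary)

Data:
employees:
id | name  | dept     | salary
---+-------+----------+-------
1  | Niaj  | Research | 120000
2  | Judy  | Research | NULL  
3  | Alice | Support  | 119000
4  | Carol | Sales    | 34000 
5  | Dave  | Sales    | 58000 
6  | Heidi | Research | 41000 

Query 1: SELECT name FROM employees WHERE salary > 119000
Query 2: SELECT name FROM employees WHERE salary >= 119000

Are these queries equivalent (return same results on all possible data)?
No, not equivalent

Query 1 returns: [('Niaj',)]
Query 2 returns: [('Niaj',), ('Alice',)]

Reason: > vs >= gives different results when salary = 119000 exists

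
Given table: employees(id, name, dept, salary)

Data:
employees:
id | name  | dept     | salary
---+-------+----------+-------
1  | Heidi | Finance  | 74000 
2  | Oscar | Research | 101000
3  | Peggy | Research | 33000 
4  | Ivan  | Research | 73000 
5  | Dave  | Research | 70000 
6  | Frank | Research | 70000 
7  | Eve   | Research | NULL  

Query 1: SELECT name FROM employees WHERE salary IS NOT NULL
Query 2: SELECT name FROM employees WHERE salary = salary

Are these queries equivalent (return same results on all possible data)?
Yes, equivalent

Both queries return: [('Dave',), ('Frank',), ('Heidi',), ('Ivan',), ('Oscar',), ('Peggy',)]

Reason: IS NOT NULL vs self-equality (both exclude NULLs)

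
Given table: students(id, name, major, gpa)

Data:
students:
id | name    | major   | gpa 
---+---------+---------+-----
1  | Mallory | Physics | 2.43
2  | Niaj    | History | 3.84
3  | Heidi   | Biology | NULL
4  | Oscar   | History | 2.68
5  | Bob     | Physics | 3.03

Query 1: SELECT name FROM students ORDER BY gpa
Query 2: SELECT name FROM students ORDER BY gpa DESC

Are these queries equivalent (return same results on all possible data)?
No, not equivalent

Query 1 returns: [('Heidi',), ('Mallory',), ('Oscar',), ('Bob',), ('Niaj',)]
Query 2 returns: [('Niaj',), ('Bob',), ('Oscar',), ('Mallory',), ('Heidi',)]

Reason: ASC vs DESC gives opposite ordering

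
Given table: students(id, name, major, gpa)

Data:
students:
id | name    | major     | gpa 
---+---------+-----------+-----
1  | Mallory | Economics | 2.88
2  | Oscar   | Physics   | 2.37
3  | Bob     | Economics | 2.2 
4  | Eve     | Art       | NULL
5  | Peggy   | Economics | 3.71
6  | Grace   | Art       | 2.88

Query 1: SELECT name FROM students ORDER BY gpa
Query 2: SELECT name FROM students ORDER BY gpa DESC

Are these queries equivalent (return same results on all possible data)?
No, not equivalent

Query 1 returns: [('Eve',), ('Bob',), ('Oscar',), ('Mallory',), ('Grace',), ('Peggy',)]
Query 2 returns: [('Peggy',), ('Mallory',), ('Grace',), ('Oscar',), ('Bob',), ('Eve',)]

Reason: ASC vs DESC gives opposite ordering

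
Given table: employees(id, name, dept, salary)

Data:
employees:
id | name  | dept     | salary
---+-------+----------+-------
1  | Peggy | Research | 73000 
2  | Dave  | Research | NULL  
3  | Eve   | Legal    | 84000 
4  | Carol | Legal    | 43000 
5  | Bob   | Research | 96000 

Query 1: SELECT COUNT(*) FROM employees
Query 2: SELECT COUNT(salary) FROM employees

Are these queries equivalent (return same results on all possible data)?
No, not equivalent

Query 1 returns: [(5,)]
Query 2 returns: [(4,)]

Reason: COUNT(*) includes NULLs, COUNT(column) excludes them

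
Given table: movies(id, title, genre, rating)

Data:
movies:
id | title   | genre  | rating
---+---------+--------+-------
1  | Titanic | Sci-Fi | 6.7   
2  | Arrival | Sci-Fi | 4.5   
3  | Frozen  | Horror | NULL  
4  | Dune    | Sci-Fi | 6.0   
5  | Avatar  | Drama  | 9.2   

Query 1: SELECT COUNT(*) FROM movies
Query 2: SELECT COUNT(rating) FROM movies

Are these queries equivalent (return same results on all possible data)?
No, not equivalent

Query 1 returns: [(5,)]
Query 2 returns: [(4,)]

Reason: COUNT(*) includes NULLs, COUNT(column) excludes them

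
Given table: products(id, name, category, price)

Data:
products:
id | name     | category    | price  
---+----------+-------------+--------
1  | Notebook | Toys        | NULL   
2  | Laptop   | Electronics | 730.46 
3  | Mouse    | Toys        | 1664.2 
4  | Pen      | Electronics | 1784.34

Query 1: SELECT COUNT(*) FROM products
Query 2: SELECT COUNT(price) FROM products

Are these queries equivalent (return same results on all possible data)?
No, not equivalent

Query 1 returns: [(4,)]
Query 2 returns: [(3,)]

Reason: COUNT(*) includes NULLs, COUNT(column) excludes them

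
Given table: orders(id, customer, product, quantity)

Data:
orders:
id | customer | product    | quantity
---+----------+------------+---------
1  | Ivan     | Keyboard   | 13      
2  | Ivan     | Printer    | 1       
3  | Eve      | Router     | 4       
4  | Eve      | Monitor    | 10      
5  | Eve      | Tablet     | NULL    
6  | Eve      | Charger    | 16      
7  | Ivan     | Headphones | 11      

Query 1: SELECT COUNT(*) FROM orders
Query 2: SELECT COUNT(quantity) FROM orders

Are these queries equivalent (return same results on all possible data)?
No, not equivalent

Query 1 returns: [(7,)]
Query 2 returns: [(6,)]

Reason: COUNT(*) includes NULLs, COUNT(column) excludes them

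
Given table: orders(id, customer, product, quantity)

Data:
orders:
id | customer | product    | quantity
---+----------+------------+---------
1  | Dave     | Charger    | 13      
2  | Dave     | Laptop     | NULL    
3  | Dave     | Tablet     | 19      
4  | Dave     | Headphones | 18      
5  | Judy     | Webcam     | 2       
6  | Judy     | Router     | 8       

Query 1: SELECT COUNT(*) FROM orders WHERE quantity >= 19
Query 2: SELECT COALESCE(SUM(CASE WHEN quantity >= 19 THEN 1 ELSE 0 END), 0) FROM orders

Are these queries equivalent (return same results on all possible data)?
Yes, equivalent

Both queries return: [(1,)]

Reason: COUNT with WHERE vs conditional SUM (COALESCE handles empty-table NULL)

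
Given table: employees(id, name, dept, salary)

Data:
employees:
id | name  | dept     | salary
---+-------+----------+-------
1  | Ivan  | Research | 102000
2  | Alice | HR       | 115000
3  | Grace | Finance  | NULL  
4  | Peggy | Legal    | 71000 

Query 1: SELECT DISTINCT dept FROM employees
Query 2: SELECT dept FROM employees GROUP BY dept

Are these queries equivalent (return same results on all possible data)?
Yes, equivalent

Both queries return: [('Finance',), ('HR',), ('Legal',), ('Research',)]

Reason: Both get unique depts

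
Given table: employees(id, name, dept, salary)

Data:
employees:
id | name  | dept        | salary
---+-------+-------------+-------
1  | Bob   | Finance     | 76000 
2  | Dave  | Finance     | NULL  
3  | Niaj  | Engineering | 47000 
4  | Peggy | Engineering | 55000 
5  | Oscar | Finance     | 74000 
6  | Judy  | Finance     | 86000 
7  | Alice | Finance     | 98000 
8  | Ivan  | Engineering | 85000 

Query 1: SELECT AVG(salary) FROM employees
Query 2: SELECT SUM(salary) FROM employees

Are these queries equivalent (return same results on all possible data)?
No, not equivalent

Query 1 returns: [(74428.57142857143,)]
Query 2 returns: [(521000,)]

Reason: AVG vs SUM give different aggregate values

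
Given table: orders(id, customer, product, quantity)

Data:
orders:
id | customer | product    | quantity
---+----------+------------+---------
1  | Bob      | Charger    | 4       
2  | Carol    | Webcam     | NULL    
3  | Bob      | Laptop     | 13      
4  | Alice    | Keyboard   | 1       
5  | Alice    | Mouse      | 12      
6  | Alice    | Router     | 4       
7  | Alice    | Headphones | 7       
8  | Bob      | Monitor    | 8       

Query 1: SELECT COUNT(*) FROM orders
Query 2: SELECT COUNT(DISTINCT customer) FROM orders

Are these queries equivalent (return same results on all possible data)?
No, not equivalent

Query 1 returns: [(8,)]
Query 2 returns: [(3,)]

Reason: COUNT(*) counts rows, COUNT(DISTINCT customer) counts unique customers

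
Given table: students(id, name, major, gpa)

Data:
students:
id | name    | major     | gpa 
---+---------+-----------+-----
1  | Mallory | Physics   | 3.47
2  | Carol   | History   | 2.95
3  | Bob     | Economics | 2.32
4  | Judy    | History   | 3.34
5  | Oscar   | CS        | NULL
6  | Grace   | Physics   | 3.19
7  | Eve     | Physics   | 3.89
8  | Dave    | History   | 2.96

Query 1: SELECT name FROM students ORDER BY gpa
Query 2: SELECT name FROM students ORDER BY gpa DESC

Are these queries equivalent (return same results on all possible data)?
No, not equivalent

Query 1 returns: [('Oscar',), ('Bob',), ('Carol',), ('Dave',), ('Grace',), ('Judy',), ('Mallory',), ('Eve',)]
Query 2 returns: [('Eve',), ('Mallory',), ('Judy',), ('Grace',), ('Dave',), ('Carol',), ('Bob',), ('Oscar',)]

Reason: ASC vs DESC gives opposite ordering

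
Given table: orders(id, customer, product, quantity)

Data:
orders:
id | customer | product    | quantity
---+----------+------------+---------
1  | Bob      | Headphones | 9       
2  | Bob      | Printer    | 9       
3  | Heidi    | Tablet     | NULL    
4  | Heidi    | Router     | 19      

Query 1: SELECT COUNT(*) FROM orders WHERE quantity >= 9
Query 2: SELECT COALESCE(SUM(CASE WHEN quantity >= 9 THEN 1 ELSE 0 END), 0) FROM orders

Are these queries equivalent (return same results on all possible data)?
Yes, equivalent

Both queries return: [(3,)]

Reason: COUNT with WHERE vs conditional SUM (COALESCE handles empty-table NULL)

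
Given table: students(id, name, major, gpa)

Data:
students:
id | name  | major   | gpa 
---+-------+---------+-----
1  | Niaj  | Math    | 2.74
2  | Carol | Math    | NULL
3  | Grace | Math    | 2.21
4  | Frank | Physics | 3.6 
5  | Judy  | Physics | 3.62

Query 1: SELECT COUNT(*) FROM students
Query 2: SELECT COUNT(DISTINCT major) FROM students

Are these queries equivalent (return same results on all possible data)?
No, not equivalent

Query 1 returns: [(5,)]
Query 2 returns: [(2,)]

Reason: COUNT(*) counts rows, COUNT(DISTINCT major) counts unique majors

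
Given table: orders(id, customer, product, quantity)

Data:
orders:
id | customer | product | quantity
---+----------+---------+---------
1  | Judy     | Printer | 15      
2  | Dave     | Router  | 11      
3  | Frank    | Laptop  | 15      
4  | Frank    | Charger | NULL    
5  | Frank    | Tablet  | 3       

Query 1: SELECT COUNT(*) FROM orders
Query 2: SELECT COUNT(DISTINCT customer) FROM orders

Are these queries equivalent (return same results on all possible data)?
No, not equivalent

Query 1 returns: [(5,)]
Query 2 returns: [(3,)]

Reason: COUNT(*) counts rows, COUNT(DISTINCT customer) counts unique customers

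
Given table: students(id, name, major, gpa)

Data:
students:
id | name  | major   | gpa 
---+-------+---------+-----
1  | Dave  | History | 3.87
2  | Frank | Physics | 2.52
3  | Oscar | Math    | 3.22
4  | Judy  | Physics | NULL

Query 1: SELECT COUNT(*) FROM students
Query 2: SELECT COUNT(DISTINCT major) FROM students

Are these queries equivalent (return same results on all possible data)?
No, not equivalent

Query 1 returns: [(4,)]
Query 2 returns: [(3,)]

Reason: COUNT(*) counts rows, COUNT(DISTINCT major) counts unique majors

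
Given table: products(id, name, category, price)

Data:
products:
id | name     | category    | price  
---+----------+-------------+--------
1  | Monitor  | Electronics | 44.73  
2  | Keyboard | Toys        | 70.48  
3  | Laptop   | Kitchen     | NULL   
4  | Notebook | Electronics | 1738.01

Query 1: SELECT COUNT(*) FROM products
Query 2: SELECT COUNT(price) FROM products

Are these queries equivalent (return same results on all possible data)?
No, not equivalent

Query 1 returns: [(4,)]
Query 2 returns: [(3,)]

Reason: COUNT(*) includes NULLs, COUNT(column) excludes them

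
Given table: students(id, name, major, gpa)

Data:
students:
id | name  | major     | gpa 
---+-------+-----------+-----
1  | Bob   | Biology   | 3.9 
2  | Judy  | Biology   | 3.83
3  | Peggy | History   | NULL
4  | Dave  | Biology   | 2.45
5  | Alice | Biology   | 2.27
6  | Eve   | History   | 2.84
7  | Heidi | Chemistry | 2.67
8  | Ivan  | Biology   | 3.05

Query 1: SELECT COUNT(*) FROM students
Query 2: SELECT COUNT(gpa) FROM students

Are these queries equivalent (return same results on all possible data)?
No, not equivalent

Query 1 returns: [(8,)]
Query 2 returns: [(7,)]

Reason: COUNT(*) includes NULLs, COUNT(column) excludes them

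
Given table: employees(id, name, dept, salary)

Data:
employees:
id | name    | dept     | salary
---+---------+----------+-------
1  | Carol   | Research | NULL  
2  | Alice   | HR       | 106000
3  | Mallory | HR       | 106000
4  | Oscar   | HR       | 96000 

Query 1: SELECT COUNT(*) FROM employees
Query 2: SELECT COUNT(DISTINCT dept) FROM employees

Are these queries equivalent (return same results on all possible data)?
No, not equivalent

Query 1 returns: [(4,)]
Query 2 returns: [(2,)]

Reason: COUNT(*) counts rows, COUNT(DISTINCT dept) counts unique depts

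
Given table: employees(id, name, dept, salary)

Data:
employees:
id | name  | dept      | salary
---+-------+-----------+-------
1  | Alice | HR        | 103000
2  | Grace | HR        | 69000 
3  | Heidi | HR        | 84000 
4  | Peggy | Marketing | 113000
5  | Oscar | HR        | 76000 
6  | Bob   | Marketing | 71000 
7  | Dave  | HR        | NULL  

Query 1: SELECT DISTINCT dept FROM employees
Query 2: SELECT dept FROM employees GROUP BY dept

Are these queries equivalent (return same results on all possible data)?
Yes, equivalent

Both queries return: [('HR',), ('Marketing',)]

Reason: Both get unique depts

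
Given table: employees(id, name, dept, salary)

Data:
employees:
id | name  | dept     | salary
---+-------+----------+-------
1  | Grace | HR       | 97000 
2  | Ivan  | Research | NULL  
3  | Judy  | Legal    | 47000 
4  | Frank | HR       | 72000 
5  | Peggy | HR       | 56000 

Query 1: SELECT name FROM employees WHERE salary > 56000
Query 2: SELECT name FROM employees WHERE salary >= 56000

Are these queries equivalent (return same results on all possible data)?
No, not equivalent

Query 1 returns: [('Grace',), ('Frank',)]
Query 2 returns: [('Grace',), ('Frank',), ('Peggy',)]

Reason: > vs >= gives different results when salary = 56000 exists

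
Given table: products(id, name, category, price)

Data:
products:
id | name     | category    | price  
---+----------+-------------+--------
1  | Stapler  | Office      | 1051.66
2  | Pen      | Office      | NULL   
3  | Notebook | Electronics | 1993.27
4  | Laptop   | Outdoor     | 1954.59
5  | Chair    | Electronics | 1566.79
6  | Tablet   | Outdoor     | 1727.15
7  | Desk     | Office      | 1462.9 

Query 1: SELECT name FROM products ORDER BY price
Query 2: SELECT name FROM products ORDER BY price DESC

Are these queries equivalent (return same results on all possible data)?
No, not equivalent

Query 1 returns: [('Pen',), ('Stapler',), ('Desk',), ('Chair',), ('Tablet',), ('Laptop',), ('Notebook',)]
Query 2 returns: [('Notebook',), ('Laptop',), ('Tablet',), ('Chair',), ('Desk',), ('Stapler',), ('Pen',)]

Reason: ASC vs DESC gives opposite ordering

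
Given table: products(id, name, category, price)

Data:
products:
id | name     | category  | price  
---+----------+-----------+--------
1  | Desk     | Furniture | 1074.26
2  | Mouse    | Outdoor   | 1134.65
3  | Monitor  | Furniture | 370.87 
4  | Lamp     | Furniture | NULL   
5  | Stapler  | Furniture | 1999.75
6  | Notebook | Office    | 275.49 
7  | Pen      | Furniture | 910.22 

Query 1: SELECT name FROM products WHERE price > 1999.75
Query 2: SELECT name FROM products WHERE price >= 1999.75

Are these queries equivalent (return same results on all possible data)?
No, not equivalent

Query 1 returns: []
Query 2 returns: [('Stapler',)]

Reason: > vs >= gives different results when price = 1999.75 exists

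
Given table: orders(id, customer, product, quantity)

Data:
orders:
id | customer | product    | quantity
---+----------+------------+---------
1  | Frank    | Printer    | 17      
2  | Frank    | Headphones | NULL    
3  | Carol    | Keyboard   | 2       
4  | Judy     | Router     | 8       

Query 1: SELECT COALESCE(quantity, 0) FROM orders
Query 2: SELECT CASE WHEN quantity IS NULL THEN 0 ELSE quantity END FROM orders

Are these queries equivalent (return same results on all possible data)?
Yes, equivalent

Both queries return: [(0,), (2,), (8,), (17,)]

Reason: COALESCE vs CASE for NULL handling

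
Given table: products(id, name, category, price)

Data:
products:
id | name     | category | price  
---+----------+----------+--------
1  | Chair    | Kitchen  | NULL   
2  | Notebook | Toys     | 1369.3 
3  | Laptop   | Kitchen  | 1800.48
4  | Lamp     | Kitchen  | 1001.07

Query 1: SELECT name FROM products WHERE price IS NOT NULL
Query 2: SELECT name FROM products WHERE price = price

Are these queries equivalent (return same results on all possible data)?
Yes, equivalent

Both queries return: [('Lamp',), ('Laptop',), ('Notebook',)]

Reason: IS NOT NULL vs self-equality (both exclude NULLs)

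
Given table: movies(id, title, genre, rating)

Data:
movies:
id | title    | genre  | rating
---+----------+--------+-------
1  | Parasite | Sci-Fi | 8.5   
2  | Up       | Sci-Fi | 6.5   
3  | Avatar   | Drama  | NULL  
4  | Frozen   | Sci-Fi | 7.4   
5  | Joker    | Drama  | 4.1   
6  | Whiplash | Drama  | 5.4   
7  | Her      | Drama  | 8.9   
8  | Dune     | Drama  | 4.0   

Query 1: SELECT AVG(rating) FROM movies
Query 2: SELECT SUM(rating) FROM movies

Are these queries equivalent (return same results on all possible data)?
No, not equivalent

Query 1 returns: [(6.3999999999999995,)]
Query 2 returns: [(44.8,)]

Reason: AVG vs SUM give different aggregate values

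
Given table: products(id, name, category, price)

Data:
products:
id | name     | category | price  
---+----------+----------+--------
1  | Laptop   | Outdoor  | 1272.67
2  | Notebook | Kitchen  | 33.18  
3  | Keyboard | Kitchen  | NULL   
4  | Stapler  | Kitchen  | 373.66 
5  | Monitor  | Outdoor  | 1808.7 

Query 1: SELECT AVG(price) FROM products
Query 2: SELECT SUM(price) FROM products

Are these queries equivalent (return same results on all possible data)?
No, not equivalent

Query 1 returns: [(872.0525,)]
Query 2 returns: [(3488.21,)]

Reason: AVG vs SUM give different aggregate values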